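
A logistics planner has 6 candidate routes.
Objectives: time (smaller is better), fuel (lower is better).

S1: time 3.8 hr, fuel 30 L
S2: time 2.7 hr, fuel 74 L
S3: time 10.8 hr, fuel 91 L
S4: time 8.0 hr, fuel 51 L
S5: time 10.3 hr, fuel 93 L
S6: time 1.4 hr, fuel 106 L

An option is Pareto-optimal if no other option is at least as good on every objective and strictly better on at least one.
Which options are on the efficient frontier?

S1: not dominated (best fuel).
S2: not dominated.
S3: dominated by S1 (time 3.8≤10.8, fuel 30≤91).
S4: dominated by S1 (time 3.8≤8.0, fuel 30≤51).
S5: dominated by S1 (time 3.8≤10.3, fuel 30≤93).
S6: not dominated (best time).

S1, S2, S6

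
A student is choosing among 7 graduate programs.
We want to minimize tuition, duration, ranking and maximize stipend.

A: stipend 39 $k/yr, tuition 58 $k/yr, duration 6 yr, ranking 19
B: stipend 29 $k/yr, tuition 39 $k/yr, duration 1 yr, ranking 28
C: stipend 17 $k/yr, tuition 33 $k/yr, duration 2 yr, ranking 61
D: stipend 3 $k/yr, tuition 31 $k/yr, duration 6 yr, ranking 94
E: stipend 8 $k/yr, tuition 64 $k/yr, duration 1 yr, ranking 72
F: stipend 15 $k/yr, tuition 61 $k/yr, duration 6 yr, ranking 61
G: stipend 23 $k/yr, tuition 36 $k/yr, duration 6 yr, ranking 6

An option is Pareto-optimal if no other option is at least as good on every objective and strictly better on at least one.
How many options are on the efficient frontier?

5

A: not dominated (best stipend).
B: not dominated.
C: not dominated.
D: not dominated (best tuition).
E: dominated by B (stipend 29≥8, tuition 39≤64, duration 1≤1, ranking 28≤72).
F: dominated by A (stipend 39≥15, tuition 58≤61, duration 6≤6, ranking 19≤61).
G: not dominated (best ranking).
Pareto-optimal: A, B, C, D, G → 5.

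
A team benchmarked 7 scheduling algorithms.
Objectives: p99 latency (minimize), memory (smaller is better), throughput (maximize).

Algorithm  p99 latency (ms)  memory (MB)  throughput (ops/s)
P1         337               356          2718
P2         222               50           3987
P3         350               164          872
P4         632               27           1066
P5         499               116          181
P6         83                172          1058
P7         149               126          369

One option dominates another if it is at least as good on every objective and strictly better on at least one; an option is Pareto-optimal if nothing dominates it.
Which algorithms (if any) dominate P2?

none

P1: worse on p99 latency (337 vs 222).
P3: worse on p99 latency (350 vs 222).
P4: worse on p99 latency (632 vs 222).
P5: worse on p99 latency (499 vs 222).
P6: worse on memory (172 vs 50).
P7: worse on memory (126 vs 50).
No option dominates P2.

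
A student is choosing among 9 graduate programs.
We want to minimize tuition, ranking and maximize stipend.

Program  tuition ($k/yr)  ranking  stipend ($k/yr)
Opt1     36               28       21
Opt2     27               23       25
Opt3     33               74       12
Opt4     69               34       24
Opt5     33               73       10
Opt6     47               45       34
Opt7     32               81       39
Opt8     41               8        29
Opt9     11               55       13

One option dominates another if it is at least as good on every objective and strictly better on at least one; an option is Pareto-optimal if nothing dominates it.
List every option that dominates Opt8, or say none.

none

Opt1: worse on ranking (28 vs 8).
Opt2: worse on ranking (23 vs 8).
Opt3: worse on ranking (74 vs 8).
Opt4: worse on tuition (69 vs 41).
Opt5: worse on ranking (73 vs 8).
Opt6: worse on tuition (47 vs 41).
Opt7: worse on ranking (81 vs 8).
Opt9: worse on ranking (55 vs 8).
No option dominates Opt8.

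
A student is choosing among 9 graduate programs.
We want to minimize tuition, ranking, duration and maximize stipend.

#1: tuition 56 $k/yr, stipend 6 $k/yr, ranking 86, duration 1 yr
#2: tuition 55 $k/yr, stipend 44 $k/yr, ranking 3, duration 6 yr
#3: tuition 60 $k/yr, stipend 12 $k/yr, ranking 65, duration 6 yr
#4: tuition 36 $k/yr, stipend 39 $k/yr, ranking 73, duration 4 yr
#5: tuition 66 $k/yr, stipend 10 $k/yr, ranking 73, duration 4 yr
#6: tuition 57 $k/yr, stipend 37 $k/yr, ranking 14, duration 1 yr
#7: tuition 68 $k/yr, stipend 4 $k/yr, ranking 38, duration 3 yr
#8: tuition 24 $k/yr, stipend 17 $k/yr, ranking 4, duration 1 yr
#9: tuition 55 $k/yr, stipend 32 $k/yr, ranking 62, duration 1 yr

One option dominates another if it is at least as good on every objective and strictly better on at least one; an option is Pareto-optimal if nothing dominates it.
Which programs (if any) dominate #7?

#6: tuition 57≤68, stipend 37≥4, ranking 14≤38, duration 1≤3 — dominates #7.
#8: tuition 24≤68, stipend 17≥4, ranking 4≤38, duration 1≤3 — dominates #7.
Others (#1, #2, #3, #4, #5, #9) are each worse than #7 on at least one objective.

#6, #8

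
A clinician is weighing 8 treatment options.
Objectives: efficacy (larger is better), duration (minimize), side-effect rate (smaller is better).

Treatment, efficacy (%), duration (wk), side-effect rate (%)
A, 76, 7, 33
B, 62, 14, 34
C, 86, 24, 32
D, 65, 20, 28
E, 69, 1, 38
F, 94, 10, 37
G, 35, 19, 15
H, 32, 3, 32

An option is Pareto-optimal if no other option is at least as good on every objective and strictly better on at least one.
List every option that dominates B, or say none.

A

A: efficacy 76≥62, duration 7≤14, side-effect rate 33≤34 — dominates B.
Others (C, D, E, F, G, H) are each worse than B on at least one objective.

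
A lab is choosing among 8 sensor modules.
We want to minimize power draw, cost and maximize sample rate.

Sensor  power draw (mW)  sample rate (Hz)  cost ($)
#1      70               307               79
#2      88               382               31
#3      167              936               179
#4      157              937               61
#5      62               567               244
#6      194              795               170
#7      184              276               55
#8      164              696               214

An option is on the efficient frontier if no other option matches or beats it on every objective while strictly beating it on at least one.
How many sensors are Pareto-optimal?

4

#1: not dominated.
#2: not dominated (best cost).
#3: dominated by #4 (power draw 157≤167, sample rate 937≥936, cost 61≤179).
#4: not dominated (best sample rate).
#5: not dominated (best power draw).
#6: dominated by #4 (power draw 157≤194, sample rate 937≥795, cost 61≤170).
#7: dominated by #2 (power draw 88≤184, sample rate 382≥276, cost 31≤55).
#8: dominated by #4 (power draw 157≤164, sample rate 937≥696, cost 61≤214).
Pareto-optimal: #1, #2, #4, #5 → 4.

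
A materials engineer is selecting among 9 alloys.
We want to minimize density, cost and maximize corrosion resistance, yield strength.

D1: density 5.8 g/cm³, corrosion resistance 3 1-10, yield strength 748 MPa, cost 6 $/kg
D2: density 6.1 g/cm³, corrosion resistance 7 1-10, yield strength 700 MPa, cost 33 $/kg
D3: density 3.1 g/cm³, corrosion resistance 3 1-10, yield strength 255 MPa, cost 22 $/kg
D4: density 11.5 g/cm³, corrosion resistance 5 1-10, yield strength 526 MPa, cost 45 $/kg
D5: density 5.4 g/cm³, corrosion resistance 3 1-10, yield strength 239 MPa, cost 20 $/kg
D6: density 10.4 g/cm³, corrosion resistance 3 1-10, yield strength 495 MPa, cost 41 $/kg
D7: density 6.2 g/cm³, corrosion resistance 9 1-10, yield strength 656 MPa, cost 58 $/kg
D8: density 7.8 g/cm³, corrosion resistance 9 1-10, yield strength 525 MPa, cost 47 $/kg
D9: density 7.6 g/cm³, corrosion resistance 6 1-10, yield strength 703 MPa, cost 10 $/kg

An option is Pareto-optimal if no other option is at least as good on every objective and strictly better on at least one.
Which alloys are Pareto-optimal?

D1: not dominated (best yield strength).
D2: not dominated.
D3: not dominated (best density).
D4: dominated by D2 (density 6.1≤11.5, corrosion resistance 7≥5, yield strength 700≥526, cost 33≤45).
D5: not dominated.
D6: dominated by D1 (density 5.8≤10.4, corrosion resistance 3≥3, yield strength 748≥495, cost 6≤41).
D7: not dominated.
D8: not dominated.
D9: not dominated.

D1, D2, D3, D5, D7, D8, D9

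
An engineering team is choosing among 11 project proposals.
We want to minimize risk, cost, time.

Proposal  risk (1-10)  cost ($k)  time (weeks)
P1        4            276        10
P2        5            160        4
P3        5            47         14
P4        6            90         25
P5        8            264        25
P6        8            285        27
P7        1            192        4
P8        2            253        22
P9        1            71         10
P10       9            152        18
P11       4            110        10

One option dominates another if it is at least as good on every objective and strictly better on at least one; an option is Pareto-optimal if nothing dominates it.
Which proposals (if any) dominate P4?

P3: risk 5≤6, cost 47≤90, time 14≤25 — dominates P4.
P9: risk 1≤6, cost 71≤90, time 10≤25 — dominates P4.
Others (P1, P2, P5, P6, P7, P8, P10, P11) are each worse than P4 on at least one objective.

P3, P9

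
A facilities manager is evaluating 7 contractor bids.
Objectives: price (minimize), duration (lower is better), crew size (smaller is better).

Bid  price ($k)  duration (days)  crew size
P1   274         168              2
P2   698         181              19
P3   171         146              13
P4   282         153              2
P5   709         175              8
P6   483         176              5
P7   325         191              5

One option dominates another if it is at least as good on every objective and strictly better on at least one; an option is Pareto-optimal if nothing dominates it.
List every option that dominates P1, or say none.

P2: worse on price (698 vs 274).
P3: worse on crew size (13 vs 2).
P4: worse on price (282 vs 274).
P5: worse on price (709 vs 274).
P6: worse on price (483 vs 274).
P7: worse on price (325 vs 274).
No option dominates P1.

none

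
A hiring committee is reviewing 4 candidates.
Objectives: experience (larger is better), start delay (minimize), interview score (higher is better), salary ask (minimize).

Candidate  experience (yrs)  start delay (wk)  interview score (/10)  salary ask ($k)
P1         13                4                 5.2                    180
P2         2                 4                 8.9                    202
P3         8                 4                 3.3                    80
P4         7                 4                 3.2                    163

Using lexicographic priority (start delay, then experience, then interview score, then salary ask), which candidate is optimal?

First minimize start delay: best is 4, kept {P1, P2, P3, P4}.
Then maximize experience: best is 13, kept {P1}.

P1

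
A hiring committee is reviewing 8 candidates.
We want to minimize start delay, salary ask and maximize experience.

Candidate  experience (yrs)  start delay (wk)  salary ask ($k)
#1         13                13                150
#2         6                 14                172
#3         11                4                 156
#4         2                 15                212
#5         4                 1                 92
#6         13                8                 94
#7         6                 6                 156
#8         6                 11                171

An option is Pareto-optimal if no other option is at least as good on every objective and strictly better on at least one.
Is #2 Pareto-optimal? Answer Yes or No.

#1 vs #2: experience 13≥6, start delay 13≤14, salary ask 150≤172 — #1 is at least as good on every objective and strictly better on at least one, so #1 dominates #2.

No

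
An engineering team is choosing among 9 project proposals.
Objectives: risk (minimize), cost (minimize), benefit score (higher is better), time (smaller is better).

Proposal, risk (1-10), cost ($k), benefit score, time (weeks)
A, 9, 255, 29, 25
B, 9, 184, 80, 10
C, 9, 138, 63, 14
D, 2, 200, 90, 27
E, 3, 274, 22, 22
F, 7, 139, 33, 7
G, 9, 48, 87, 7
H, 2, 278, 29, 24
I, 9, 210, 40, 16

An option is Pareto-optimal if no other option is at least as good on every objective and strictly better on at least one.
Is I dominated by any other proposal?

B vs I: risk 9≤9, cost 184≤210, benefit score 80≥40, time 10≤16 — B is at least as good on every objective and strictly better on at least one, so B dominates I.

Yes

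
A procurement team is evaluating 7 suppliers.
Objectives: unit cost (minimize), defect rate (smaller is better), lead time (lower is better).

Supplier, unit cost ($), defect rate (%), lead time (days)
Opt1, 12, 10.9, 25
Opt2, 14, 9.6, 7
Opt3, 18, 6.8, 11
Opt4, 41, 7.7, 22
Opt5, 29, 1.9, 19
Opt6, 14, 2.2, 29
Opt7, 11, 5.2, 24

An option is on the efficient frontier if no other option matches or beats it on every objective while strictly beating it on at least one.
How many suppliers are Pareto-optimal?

Opt1: dominated by Opt7 (unit cost 11≤12, defect rate 5.2≤10.9, lead time 24≤25).
Opt2: not dominated (best lead time).
Opt3: not dominated.
Opt4: dominated by Opt3 (unit cost 18≤41, defect rate 6.8≤7.7, lead time 11≤22).
Opt5: not dominated (best defect rate).
Opt6: not dominated.
Opt7: not dominated (best unit cost).
Pareto-optimal: Opt2, Opt3, Opt5, Opt6, Opt7 → 5.

5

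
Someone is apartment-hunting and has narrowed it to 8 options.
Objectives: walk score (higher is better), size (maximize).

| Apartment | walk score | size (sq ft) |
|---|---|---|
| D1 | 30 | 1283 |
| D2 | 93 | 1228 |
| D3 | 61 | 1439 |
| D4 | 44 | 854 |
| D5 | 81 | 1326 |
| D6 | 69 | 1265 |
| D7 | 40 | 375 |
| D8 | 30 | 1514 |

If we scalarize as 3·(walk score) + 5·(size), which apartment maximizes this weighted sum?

D8

D1: 3·30 + 5·1283 = 6505
D2: 3·93 + 5·1228 = 6419
D3: 3·61 + 5·1439 = 7378
D4: 3·44 + 5·854 = 4402
D5: 3·81 + 5·1326 = 6873
D6: 3·69 + 5·1265 = 6532
D7: 3·40 + 5·375 = 1995
D8: 3·30 + 5·1514 = 7660
Highest: D8 at 7660.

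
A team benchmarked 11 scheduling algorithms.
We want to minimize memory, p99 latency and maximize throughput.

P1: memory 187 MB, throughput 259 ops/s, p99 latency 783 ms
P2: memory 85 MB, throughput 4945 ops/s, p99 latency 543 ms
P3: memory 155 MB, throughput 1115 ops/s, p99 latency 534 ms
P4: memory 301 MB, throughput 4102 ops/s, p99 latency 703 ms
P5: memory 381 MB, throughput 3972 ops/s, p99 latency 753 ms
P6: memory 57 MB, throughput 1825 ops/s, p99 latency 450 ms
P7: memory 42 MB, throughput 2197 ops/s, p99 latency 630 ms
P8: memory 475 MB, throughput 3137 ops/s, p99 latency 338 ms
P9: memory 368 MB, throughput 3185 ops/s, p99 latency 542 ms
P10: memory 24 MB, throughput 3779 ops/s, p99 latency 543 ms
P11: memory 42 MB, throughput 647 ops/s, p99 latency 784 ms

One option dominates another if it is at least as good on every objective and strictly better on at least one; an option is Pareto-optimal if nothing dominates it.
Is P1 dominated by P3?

P3 vs P1: memory 155≤187, throughput 1115≥259, p99 latency 534≤783 — P3 is at least as good on every objective with at least one strict improvement.

Yes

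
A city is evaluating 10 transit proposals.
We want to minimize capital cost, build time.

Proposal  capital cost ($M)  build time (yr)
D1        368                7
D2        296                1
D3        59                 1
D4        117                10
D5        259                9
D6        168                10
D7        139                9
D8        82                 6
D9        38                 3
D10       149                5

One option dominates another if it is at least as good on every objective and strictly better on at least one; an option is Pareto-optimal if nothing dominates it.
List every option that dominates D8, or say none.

D3: capital cost 59≤82, build time 1≤6 — dominates D8.
D9: capital cost 38≤82, build time 3≤6 — dominates D8.
Others (D1, D2, D4, D5, D6, D7, D10) are each worse than D8 on at least one objective.

D3, D9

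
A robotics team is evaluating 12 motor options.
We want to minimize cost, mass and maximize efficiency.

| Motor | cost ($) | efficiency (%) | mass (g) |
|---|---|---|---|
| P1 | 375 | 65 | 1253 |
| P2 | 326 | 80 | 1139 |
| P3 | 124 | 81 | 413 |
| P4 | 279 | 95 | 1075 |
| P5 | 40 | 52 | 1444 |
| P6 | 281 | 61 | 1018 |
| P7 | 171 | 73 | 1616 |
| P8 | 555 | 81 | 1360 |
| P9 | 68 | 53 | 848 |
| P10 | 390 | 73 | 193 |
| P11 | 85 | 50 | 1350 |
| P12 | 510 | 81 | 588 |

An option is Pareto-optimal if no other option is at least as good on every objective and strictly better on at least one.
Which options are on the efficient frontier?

P1: dominated by P2 (cost 326≤375, efficiency 80≥65, mass 1139≤1253).
P2: dominated by P3 (cost 124≤326, efficiency 81≥80, mass 413≤1139).
P3: not dominated.
P4: not dominated (best efficiency).
P5: not dominated (best cost).
P6: dominated by P3 (cost 124≤281, efficiency 81≥61, mass 413≤1018).
P7: dominated by P3 (cost 124≤171, efficiency 81≥73, mass 413≤1616).
P8: dominated by P3 (cost 124≤555, efficiency 81≥81, mass 413≤1360).
P9: not dominated.
P10: not dominated (best mass).
P11: dominated by P9 (cost 68≤85, efficiency 53≥50, mass 848≤1350).
P12: dominated by P3 (cost 124≤510, efficiency 81≥81, mass 413≤588).

P3, P4, P5, P9, P10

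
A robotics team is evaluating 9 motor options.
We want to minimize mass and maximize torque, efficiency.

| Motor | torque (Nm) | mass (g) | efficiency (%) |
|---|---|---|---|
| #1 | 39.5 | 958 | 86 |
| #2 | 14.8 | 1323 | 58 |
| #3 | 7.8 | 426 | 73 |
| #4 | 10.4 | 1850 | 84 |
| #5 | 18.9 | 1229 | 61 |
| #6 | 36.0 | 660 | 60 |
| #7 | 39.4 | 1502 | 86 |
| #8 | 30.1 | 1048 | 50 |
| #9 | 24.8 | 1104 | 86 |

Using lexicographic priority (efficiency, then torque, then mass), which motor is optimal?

#1

First maximize efficiency: best is 86, kept {#1, #7, #9}.
Then maximize torque: best is 39.5, kept {#1}.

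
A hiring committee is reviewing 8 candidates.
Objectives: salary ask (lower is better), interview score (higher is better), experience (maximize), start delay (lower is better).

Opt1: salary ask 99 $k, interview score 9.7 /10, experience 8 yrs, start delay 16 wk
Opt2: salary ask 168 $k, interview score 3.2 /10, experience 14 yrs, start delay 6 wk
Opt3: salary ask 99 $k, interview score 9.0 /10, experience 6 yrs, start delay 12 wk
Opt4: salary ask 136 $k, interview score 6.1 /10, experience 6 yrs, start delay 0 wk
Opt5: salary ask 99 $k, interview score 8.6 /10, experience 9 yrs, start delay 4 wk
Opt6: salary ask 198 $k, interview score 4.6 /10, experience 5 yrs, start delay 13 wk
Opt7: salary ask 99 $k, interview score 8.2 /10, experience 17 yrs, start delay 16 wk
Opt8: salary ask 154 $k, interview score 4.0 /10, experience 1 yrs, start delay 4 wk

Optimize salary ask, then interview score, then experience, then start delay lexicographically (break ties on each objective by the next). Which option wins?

Opt1

First minimize salary ask: best is 99, kept {Opt1, Opt3, Opt5, Opt7}.
Then maximize interview score: best is 9.7, kept {Opt1}.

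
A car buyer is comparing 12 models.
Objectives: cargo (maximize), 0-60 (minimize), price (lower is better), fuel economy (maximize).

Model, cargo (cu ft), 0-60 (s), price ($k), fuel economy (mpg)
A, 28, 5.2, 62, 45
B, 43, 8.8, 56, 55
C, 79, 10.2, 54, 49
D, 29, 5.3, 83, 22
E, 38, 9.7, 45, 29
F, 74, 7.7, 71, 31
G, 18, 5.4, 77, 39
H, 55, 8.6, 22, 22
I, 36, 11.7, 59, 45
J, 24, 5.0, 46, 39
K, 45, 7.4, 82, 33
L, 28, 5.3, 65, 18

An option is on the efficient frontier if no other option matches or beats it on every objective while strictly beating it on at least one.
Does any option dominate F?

A: worse on cargo (28 vs 74).
B: worse on cargo (43 vs 74).
C: worse on 0-60 (10.2 vs 7.7).
D: worse on cargo (29 vs 74).
E: worse on cargo (38 vs 74).
G: worse on cargo (18 vs 74).
H: worse on cargo (55 vs 74).
I: worse on cargo (36 vs 74).
J: worse on cargo (24 vs 74).
K: worse on cargo (45 vs 74).
L: worse on cargo (28 vs 74).
No option is at least as good as F on every objective and strictly better on one.

No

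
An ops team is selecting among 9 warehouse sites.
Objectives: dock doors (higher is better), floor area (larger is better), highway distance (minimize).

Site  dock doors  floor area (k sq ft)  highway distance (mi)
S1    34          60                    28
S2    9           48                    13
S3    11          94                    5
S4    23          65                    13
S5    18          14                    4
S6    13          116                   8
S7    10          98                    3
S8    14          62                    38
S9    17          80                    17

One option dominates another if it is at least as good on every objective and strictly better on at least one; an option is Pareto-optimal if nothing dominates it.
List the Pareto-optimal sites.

S1: not dominated (best dock doors).
S2: dominated by S3 (dock doors 11≥9, floor area 94≥48, highway distance 5≤13).
S3: not dominated.
S4: not dominated.
S5: not dominated.
S6: not dominated (best floor area).
S7: not dominated (best highway distance).
S8: dominated by S4 (dock doors 23≥14, floor area 65≥62, highway distance 13≤38).
S9: not dominated.

S1, S3, S4, S5, S6, S7, S9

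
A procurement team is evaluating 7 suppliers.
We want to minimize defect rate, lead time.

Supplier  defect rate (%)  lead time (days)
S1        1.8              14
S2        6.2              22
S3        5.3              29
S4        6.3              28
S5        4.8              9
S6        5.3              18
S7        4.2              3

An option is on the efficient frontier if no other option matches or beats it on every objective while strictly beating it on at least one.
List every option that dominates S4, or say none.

S1: defect rate 1.8≤6.3, lead time 14≤28 — dominates S4.
S2: defect rate 6.2≤6.3, lead time 22≤28 — dominates S4.
S5: defect rate 4.8≤6.3, lead time 9≤28 — dominates S4.
S6: defect rate 5.3≤6.3, lead time 18≤28 — dominates S4.
S7: defect rate 4.2≤6.3, lead time 3≤28 — dominates S4.
Others (S3) are each worse than S4 on at least one objective.

S1, S2, S5, S6, S7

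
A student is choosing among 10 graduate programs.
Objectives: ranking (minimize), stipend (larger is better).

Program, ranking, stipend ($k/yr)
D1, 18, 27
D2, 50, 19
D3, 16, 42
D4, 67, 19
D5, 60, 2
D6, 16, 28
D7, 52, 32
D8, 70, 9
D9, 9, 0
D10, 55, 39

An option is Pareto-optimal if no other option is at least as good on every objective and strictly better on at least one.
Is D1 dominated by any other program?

Yes

D3 vs D1: ranking 16≤18, stipend 42≥27 — D3 is at least as good on every objective and strictly better on at least one, so D3 dominates D1.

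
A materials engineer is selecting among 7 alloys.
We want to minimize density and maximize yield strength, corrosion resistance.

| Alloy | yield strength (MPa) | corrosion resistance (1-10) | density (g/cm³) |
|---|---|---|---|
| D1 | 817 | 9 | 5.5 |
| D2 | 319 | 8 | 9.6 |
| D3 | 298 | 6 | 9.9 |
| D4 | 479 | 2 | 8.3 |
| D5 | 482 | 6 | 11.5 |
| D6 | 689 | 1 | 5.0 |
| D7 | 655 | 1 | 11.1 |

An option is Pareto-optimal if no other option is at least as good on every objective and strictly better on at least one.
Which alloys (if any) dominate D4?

D1: yield strength 817≥479, corrosion resistance 9≥2, density 5.5≤8.3 — dominates D4.
Others (D2, D3, D5, D6, D7) are each worse than D4 on at least one objective.

D1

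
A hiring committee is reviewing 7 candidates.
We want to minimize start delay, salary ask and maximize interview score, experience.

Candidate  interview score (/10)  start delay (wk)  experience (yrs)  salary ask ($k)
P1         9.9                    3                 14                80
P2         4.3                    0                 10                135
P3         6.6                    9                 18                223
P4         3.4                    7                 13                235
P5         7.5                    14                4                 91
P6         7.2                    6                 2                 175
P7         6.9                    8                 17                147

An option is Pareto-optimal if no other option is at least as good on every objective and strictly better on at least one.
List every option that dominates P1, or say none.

P2: worse on interview score (4.3 vs 9.9).
P3: worse on interview score (6.6 vs 9.9).
P4: worse on interview score (3.4 vs 9.9).
P5: worse on interview score (7.5 vs 9.9).
P6: worse on interview score (7.2 vs 9.9).
P7: worse on interview score (6.9 vs 9.9).
No option dominates P1.

none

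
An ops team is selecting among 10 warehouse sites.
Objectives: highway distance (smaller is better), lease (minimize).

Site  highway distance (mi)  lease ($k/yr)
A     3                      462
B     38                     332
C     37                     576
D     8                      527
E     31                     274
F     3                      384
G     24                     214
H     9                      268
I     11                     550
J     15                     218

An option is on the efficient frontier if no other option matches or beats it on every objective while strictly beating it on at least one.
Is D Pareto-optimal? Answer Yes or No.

No

A vs D: highway distance 3≤8, lease 462≤527 — A is at least as good on every objective and strictly better on at least one, so A dominates D.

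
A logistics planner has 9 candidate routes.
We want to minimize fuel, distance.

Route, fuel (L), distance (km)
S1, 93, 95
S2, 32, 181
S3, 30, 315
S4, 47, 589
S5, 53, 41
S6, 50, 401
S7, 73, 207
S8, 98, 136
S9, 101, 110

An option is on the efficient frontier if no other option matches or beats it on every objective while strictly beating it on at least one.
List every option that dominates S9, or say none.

S1: fuel 93≤101, distance 95≤110 — dominates S9.
S5: fuel 53≤101, distance 41≤110 — dominates S9.
Others (S2, S3, S4, S6, S7, S8) are each worse than S9 on at least one objective.

S1, S5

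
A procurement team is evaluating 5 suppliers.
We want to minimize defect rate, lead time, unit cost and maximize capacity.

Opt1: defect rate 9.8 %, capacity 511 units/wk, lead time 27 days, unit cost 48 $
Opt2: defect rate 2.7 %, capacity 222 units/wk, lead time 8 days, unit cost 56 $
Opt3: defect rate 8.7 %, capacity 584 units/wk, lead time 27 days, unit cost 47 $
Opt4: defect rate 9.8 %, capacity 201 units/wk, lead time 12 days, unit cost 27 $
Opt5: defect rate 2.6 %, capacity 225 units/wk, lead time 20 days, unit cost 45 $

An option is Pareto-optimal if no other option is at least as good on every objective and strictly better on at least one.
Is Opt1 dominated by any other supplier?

Opt3 vs Opt1: defect rate 8.7≤9.8, capacity 584≥511, lead time 27≤27, unit cost 47≤48 — Opt3 is at least as good on every objective and strictly better on at least one, so Opt3 dominates Opt1.

Yes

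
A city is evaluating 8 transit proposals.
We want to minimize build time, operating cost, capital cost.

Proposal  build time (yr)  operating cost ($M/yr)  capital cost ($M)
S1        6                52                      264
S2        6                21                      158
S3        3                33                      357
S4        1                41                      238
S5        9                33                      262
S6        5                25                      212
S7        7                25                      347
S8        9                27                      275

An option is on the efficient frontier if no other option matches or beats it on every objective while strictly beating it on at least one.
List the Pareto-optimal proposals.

S1: dominated by S2 (build time 6≤6, operating cost 21≤52, capital cost 158≤264).
S2: not dominated (best operating cost).
S3: not dominated.
S4: not dominated (best build time).
S5: dominated by S2 (build time 6≤9, operating cost 21≤33, capital cost 158≤262).
S6: not dominated.
S7: dominated by S2 (build time 6≤7, operating cost 21≤25, capital cost 158≤347).
S8: dominated by S2 (build time 6≤9, operating cost 21≤27, capital cost 158≤275).

S2, S3, S4, S6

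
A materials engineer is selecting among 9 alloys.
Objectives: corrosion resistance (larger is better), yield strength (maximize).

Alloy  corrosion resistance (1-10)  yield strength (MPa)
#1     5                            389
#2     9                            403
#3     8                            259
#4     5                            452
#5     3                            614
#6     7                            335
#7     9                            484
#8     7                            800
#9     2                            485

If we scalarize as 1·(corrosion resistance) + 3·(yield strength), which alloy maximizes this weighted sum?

#8

#1: 1·5 + 3·389 = 1172
#2: 1·9 + 3·403 = 1218
#3: 1·8 + 3·259 = 785
#4: 1·5 + 3·452 = 1361
#5: 1·3 + 3·614 = 1845
#6: 1·7 + 3·335 = 1012
#7: 1·9 + 3·484 = 1461
#8: 1·7 + 3·800 = 2407
#9: 1·2 + 3·485 = 1457
Highest: #8 at 2407.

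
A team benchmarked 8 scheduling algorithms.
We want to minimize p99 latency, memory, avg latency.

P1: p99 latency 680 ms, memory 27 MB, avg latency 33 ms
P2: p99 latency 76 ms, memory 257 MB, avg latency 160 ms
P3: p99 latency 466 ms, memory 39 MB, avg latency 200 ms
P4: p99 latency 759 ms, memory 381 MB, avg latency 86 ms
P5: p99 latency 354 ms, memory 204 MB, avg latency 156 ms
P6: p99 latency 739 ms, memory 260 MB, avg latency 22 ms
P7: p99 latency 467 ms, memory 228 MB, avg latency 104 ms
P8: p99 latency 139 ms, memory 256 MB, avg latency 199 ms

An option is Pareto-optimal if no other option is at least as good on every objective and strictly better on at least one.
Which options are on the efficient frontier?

P1, P2, P3, P5, P6, P7, P8

P1: not dominated (best memory).
P2: not dominated (best p99 latency).
P3: not dominated.
P4: dominated by P1 (p99 latency 680≤759, memory 27≤381, avg latency 33≤86).
P5: not dominated.
P6: not dominated (best avg latency).
P7: not dominated.
P8: not dominated.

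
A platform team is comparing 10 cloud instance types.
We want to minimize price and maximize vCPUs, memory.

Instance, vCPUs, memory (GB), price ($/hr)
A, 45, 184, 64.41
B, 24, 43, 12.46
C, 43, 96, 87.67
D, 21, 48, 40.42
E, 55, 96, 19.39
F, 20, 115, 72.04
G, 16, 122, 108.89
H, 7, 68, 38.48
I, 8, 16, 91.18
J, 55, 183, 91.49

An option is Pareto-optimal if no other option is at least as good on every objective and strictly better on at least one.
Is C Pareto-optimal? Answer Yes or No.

No

A vs C: vCPUs 45≥43, memory 184≥96, price 64.41≤87.67 — A is at least as good on every objective and strictly better on at least one, so A dominates C.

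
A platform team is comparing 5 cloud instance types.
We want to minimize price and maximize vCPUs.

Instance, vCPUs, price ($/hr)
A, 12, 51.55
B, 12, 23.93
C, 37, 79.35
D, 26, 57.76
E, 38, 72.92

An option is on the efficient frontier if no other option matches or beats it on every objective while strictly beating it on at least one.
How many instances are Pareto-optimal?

A: dominated by B (vCPUs 12≥12, price 23.93≤51.55).
B: not dominated (best price).
C: dominated by E (vCPUs 38≥37, price 72.92≤79.35).
D: not dominated.
E: not dominated (best vCPUs).
Pareto-optimal: B, D, E → 3.

3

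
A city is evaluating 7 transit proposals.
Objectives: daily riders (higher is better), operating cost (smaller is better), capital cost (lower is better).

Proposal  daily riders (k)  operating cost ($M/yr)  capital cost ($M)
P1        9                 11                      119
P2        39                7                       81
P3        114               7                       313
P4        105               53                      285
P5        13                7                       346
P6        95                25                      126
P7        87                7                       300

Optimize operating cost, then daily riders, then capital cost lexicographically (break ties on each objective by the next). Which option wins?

P3

First minimize operating cost: best is 7, kept {P2, P3, P5, P7}.
Then maximize daily riders: best is 114, kept {P3}.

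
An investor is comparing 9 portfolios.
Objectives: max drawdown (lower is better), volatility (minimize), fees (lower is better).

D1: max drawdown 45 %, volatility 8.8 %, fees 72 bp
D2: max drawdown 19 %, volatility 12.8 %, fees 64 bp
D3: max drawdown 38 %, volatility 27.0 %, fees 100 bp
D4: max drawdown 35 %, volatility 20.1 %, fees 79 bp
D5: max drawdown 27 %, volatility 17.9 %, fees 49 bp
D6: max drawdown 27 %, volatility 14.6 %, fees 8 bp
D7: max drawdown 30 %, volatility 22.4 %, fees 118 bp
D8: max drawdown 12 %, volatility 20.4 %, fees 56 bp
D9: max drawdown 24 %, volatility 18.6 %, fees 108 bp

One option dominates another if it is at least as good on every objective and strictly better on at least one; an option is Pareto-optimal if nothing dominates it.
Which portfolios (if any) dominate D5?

D6: max drawdown 27≤27, volatility 14.6≤17.9, fees 8≤49 — dominates D5.
Others (D1, D2, D3, D4, D7, D8, D9) are each worse than D5 on at least one objective.

D6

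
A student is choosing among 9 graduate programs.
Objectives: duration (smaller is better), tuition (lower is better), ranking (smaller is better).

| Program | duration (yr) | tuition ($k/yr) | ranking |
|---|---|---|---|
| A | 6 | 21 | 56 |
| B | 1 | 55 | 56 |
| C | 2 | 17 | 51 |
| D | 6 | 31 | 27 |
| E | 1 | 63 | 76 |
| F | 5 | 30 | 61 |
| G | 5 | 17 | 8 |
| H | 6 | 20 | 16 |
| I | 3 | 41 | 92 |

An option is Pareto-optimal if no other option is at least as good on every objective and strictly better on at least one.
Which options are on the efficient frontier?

B, C, G

A: dominated by C (duration 2≤6, tuition 17≤21, ranking 51≤56).
B: not dominated.
C: not dominated.
D: dominated by G (duration 5≤6, tuition 17≤31, ranking 8≤27).
E: dominated by B (duration 1≤1, tuition 55≤63, ranking 56≤76).
F: dominated by C (duration 2≤5, tuition 17≤30, ranking 51≤61).
G: not dominated (best ranking).
H: dominated by G (duration 5≤6, tuition 17≤20, ranking 8≤16).
I: dominated by C (duration 2≤3, tuition 17≤41, ranking 51≤92).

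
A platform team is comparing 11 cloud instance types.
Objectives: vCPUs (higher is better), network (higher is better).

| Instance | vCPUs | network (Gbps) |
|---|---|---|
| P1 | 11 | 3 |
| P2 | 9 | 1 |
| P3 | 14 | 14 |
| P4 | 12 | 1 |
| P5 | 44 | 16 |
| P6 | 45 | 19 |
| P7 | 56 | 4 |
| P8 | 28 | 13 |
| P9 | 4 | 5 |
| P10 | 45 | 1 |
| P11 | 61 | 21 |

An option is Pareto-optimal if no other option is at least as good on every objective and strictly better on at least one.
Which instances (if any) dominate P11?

none

P1: worse on vCPUs (11 vs 61).
P2: worse on vCPUs (9 vs 61).
P3: worse on vCPUs (14 vs 61).
P4: worse on vCPUs (12 vs 61).
P5: worse on vCPUs (44 vs 61).
P6: worse on vCPUs (45 vs 61).
P7: worse on vCPUs (56 vs 61).
P8: worse on vCPUs (28 vs 61).
P9: worse on vCPUs (4 vs 61).
P10: worse on vCPUs (45 vs 61).
No option dominates P11.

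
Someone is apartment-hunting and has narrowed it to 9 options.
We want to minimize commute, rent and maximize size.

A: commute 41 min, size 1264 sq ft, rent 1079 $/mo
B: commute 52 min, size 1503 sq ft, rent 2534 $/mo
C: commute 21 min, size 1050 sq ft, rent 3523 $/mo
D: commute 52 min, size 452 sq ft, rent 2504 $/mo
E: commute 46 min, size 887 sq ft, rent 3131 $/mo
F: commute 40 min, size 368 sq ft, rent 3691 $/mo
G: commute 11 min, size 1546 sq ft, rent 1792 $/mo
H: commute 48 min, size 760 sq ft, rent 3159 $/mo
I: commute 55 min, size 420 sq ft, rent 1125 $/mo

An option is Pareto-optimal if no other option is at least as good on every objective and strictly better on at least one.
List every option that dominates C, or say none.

G

G: commute 11≤21, size 1546≥1050, rent 1792≤3523 — dominates C.
Others (A, B, D, E, F, H, I) are each worse than C on at least one objective.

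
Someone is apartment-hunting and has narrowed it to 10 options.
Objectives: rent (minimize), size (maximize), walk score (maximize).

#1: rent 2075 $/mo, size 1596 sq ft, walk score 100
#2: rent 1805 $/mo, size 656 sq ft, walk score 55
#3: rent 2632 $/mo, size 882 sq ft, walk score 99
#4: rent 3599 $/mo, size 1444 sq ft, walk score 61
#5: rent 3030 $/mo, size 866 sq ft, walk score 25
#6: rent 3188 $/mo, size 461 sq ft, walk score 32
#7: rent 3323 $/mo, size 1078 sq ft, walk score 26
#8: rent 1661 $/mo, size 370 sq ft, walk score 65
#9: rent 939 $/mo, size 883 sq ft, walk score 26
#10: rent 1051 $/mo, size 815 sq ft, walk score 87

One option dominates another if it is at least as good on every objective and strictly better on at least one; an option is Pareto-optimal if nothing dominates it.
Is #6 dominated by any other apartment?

Yes

#1 vs #6: rent 2075≤3188, size 1596≥461, walk score 100≥32 — #1 is at least as good on every objective and strictly better on at least one, so #1 dominates #6.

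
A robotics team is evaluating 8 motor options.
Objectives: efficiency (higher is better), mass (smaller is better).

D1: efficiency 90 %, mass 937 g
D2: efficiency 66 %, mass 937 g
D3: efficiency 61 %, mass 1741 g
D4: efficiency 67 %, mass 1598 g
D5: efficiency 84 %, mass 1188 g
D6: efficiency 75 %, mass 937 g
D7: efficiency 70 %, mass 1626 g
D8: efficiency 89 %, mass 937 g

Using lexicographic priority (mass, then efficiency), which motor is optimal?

D1

First minimize mass: best is 937, kept {D1, D2, D6, D8}.
Then maximize efficiency: best is 90, kept {D1}.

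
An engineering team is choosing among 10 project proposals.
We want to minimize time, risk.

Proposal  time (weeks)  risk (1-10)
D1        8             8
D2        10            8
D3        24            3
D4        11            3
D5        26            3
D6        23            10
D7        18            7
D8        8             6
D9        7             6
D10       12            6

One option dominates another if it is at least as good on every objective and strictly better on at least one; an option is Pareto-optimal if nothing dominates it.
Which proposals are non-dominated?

D4, D9

D1: dominated by D8 (time 8≤8, risk 6≤8).
D2: dominated by D1 (time 8≤10, risk 8≤8).
D3: dominated by D4 (time 11≤24, risk 3≤3).
D4: not dominated.
D5: dominated by D3 (time 24≤26, risk 3≤3).
D6: dominated by D1 (time 8≤23, risk 8≤10).
D7: dominated by D4 (time 11≤18, risk 3≤7).
D8: dominated by D9 (time 7≤8, risk 6≤6).
D9: not dominated (best time).
D10: dominated by D4 (time 11≤12, risk 3≤6).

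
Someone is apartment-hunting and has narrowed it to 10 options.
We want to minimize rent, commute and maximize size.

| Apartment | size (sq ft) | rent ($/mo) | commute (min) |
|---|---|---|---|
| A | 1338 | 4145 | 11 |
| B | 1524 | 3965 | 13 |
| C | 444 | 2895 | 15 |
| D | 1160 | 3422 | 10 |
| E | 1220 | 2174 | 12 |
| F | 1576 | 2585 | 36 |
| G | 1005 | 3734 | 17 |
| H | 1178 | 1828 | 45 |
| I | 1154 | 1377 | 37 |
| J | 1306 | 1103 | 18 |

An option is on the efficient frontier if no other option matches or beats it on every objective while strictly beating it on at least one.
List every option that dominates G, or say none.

D: size 1160≥1005, rent 3422≤3734, commute 10≤17 — dominates G.
E: size 1220≥1005, rent 2174≤3734, commute 12≤17 — dominates G.
Others (A, B, C, F, H, I, J) are each worse than G on at least one objective.

D, E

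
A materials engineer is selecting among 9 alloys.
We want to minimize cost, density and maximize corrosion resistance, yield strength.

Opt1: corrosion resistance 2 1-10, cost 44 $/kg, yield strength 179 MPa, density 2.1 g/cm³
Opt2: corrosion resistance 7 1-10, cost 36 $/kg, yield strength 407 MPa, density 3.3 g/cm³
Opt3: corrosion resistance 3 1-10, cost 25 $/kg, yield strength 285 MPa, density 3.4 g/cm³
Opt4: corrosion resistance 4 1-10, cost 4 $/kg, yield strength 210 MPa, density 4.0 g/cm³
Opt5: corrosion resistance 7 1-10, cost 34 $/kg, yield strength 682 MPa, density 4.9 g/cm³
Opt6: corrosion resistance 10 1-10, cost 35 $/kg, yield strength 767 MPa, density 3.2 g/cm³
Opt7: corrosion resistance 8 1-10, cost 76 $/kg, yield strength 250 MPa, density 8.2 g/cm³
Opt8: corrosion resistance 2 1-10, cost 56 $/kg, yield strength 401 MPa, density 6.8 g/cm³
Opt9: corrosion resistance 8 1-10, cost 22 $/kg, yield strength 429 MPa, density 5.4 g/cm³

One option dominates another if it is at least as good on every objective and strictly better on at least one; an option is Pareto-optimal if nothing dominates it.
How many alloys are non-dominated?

Opt1: not dominated (best density).
Opt2: dominated by Opt6 (corrosion resistance 10≥7, cost 35≤36, yield strength 767≥407, density 3.2≤3.3).
Opt3: not dominated.
Opt4: not dominated (best cost).
Opt5: not dominated.
Opt6: not dominated (best corrosion resistance).
Opt7: dominated by Opt6 (corrosion resistance 10≥8, cost 35≤76, yield strength 767≥250, density 3.2≤8.2).
Opt8: dominated by Opt2 (corrosion resistance 7≥2, cost 36≤56, yield strength 407≥401, density 3.3≤6.8).
Opt9: not dominated.
Pareto-optimal: Opt1, Opt3, Opt4, Opt5, Opt6, Opt9 → 6.

6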